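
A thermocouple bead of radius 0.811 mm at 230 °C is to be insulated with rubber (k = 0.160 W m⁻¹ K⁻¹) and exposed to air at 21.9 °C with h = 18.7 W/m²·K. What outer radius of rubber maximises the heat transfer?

For a sphere, r_cr = 2k_ins/h = 2·0.160/18.7 = 0.0171 m = 1.71 cm

r_cr = 1.71 cm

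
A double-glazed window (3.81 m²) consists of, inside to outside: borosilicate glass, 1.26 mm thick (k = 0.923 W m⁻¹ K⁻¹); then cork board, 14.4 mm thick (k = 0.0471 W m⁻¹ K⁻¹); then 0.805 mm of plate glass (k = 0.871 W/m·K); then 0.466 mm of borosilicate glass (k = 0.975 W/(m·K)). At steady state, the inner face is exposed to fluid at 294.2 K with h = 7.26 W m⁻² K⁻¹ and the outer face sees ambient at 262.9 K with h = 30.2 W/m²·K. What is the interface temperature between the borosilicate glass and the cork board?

T = 285.1 K

Series thermal resistances, inner to outer:
  R_conv,in = 1/(hA) = 1/(7.26·3.81) = 0.03615 K/W
  R_borosilicate glass = L/(kA) = 0.00126/(0.923·3.81) = 3.583×10^-4 K/W
  R_cork board = L/(kA) = 0.0144/(0.0471·3.81) = 0.08024 K/W
  R_plate glass = L/(kA) = 8.05×10^-4/(0.871·3.81) = 2.426×10^-4 K/W
  R_borosilicate glass = L/(kA) = 4.66×10^-4/(0.975·3.81) = 1.254×10^-4 K/W
  R_conv,out = 1/(hA) = 1/(30.2·3.81) = 0.008691 K/W
ΣR = 0.03615 + 3.583×10^-4 + 0.08024 + 2.426×10^-4 + 1.254×10^-4 + 0.008691 = 0.1258 K/W
Q = ΔT/ΣR = (294.2 K − 262.9 K)/0.1258 = 248.8 W
From the inner boundary to the borosilicate glass/cork board interface, ΣR_partial = 0.03651 K/W.
T_interface = T_in − Q·ΣR_partial = 294.2 K − (248.8)(0.03651) = 285.1 K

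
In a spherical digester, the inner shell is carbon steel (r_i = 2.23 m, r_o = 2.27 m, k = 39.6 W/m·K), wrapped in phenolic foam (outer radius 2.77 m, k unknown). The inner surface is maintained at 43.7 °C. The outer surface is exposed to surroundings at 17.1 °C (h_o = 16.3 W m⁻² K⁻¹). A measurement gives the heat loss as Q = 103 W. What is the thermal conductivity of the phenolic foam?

ΣR = ΔT/Q = |43.7 − 17.1|/103 = 0.2583 K/W
Known resistances:
  R_carbon steel = (1/2.23 − 1/2.27)/(4πk) = 0.007902/(4π·39.6) = 1.588×10^-5 K/W
  R_conv,out = 1/(4πr²h) = 1/(4π·2.77²·16.3) = 6.363×10^-4 K/W
R_phenolic foam = ΣR − ΣR_known = 0.2583 − 6.522×10^-4 = 0.2576 K/W
(1/r₁−1/r₂)/(4πk) = 0.2576 ⇒ k = 0.07952/(4π·0.2576) = 0.0246 W/m·K

k = 0.0246 W/m·K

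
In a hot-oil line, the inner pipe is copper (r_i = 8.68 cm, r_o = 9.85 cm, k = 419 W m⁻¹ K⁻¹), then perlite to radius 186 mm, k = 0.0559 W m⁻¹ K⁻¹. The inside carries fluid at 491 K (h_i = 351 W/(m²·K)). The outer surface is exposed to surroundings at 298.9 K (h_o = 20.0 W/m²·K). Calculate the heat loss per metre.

Q' = 103 W/m

Treat each layer as a resistance in series:
  R'_conv,in = 1/(2πr h) = 1/(2π·0.0868·351) = 0.005224 m·K/W
  R'_copper = ln(0.0985/0.0868)/(2πk) = 0.1264/(2π·419) = 4.803×10^-5 m·K/W
  R'_perlite = ln(0.186/0.0985)/(2πk) = 0.6357/(2π·0.0559) = 1.810 m·K/W
  R'_conv,out = 1/(2πr h) = 1/(2π·0.186·20.0) = 0.04278 m·K/W
ΣR = 0.005224 + 4.803×10^-5 + 1.810 + 0.04278 = 1.858 m·K/W
Q' = ΔT/ΣR = (491 K − 298.9 K)/1.858 = 103 W/m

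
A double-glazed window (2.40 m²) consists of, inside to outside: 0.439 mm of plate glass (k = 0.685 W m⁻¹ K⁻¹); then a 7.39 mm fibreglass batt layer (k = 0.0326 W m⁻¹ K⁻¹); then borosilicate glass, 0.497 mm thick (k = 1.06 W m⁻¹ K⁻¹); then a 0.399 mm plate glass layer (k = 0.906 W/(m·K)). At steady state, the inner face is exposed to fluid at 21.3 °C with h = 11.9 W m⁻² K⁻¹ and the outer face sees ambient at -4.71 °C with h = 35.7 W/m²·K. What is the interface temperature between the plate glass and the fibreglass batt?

Resistance network (inner→outer):
  R_conv,in = 1/(hA) = 1/(11.9·2.40) = 0.03501 K/W
  R_plate glass = L/(kA) = 4.39×10^-4/(0.685·2.40) = 2.670×10^-4 K/W
  R_fibreglass batt = L/(kA) = 0.00739/(0.0326·2.40) = 0.09445 K/W
  R_borosilicate glass = L/(kA) = 4.97×10^-4/(1.06·2.40) = 1.954×10^-4 K/W
  R_plate glass = L/(kA) = 3.99×10^-4/(0.906·2.40) = 1.835×10^-4 K/W
  R_conv,out = 1/(hA) = 1/(35.7·2.40) = 0.01167 K/W
ΣR = 0.03501 + 2.670×10^-4 + 0.09445 + 1.954×10^-4 + 1.835×10^-4 + 0.01167 = 0.1418 K/W
Q = ΔT/ΣR = (21.3 °C − -4.71 °C)/0.1418 = 183.4 W
From the inner boundary to the plate glass/fibreglass batt interface, ΣR_partial = 0.03528 K/W.
T_interface = T_in − Q·ΣR_partial = 21.3 °C − (183.4)(0.03528) = 14.8 °C

T = 14.8 °C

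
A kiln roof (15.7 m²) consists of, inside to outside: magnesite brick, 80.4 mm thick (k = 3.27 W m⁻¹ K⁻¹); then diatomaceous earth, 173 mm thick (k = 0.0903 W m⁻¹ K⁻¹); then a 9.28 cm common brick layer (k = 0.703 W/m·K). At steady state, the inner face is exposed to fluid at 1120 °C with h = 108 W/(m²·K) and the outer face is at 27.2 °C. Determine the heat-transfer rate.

Q = 8240 W

Series thermal resistances, inner to outer:
  R_conv,in = 1/(hA) = 1/(108·15.7) = 5.898×10^-4 K/W
  R_magnesite brick = L/(kA) = 0.0804/(3.27·15.7) = 0.001566 K/W
  R_diatomaceous earth = L/(kA) = 0.173/(0.0903·15.7) = 0.1220 K/W
  R_common brick = L/(kA) = 0.0928/(0.703·15.7) = 0.008408 K/W
ΣR = 5.898×10^-4 + 0.001566 + 0.1220 + 0.008408 = 0.1326 K/W
Q = ΔT/ΣR = (1120 °C − 27.2 °C)/0.1326 = 8240 W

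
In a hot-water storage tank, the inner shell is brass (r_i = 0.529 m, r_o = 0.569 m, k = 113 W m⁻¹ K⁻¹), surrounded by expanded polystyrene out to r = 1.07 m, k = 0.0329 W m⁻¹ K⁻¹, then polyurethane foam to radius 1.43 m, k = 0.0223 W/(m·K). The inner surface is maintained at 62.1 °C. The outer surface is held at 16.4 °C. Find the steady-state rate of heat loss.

Treat each layer as a resistance in series:
  R_brass = (1/0.529 − 1/0.569)/(4πk) = 0.1329/(4π·113) = 9.358×10^-5 K/W
  R_expanded polystyrene = (1/0.569 − 1/1.07)/(4πk) = 0.8229/(4π·0.0329) = 1.990 K/W
  R_polyurethane foam = (1/1.07 − 1/1.43)/(4πk) = 0.2353/(4π·0.0223) = 0.8396 K/W
ΣR = 9.358×10^-5 + 1.990 + 0.8396 = 2.830 K/W
Q = ΔT/ΣR = (62.1 °C − 16.4 °C)/2.830 = 16.1 W

Q = 16.1 W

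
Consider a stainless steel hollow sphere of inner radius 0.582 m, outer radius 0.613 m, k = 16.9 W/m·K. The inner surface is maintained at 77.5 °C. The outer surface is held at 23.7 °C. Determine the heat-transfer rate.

Q = 4πk·ΔT/(1/r₁ − 1/r₂) = 4π × 16.9 × 53.8 / (1/0.582 − 1/0.613) = 1.31×10^5 W

Q = 1.31×10^5 W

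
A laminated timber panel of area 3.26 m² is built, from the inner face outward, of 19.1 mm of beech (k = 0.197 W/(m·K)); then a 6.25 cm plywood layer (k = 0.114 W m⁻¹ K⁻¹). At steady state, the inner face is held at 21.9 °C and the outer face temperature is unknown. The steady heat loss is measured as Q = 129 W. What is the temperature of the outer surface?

T_out = -3.63 °C

Sum the resistances:
  R_beech = L/(kA) = 0.0191/(0.197·3.26) = 0.02974 K/W
  R_plywood = L/(kA) = 0.0625/(0.114·3.26) = 0.1682 K/W
ΣR = 0.1979 K/W
ΔT = Q·ΣR = 129 × 0.1979 = 25.53 K
Heat flows outward, so T_out = T_in − ΔT = 21.9 − 25.53 = -3.63 °C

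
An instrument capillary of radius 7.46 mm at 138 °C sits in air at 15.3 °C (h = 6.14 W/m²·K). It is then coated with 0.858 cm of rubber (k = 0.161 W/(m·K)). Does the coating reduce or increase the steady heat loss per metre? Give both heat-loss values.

Critical radius for a cylinder: r_cr = k/h = 0.0262 m = 2.62 cm.
Outer radius after coating: r₂ = 0.00746 + 0.00858 = 0.01604 m.
Since r₁ < r_cr and r₂ ≤ r_cr, the coating moves toward the maximum at r_cr — heat loss rises.
Bare: R = 1/(2πr₁h) = 3.475 m·K/W; Q = 122.7/3.475 = 35.3 W/m.
Coated: R = R_cond + R_conv = 2.373 m·K/W; Q = 122.7/2.373 = 51.7 W/m.

increases: 35.3 → 51.7 W/m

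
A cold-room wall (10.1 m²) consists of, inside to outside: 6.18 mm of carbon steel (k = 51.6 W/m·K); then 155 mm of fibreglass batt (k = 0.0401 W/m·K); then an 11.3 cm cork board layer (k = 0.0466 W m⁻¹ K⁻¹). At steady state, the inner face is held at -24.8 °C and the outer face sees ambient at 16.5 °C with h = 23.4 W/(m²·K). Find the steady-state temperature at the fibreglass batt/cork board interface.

T = 0.41 °C

Series thermal resistances, inner to outer:
  R_carbon steel = L/(kA) = 0.00618/(51.6·10.1) = 1.186×10^-5 K/W
  R_fibreglass batt = L/(kA) = 0.155/(0.0401·10.1) = 0.3827 K/W
  R_cork board = L/(kA) = 0.113/(0.0466·10.1) = 0.2401 K/W
  R_conv,out = 1/(hA) = 1/(23.4·10.1) = 0.004231 K/W
ΣR = 1.186×10^-5 + 0.3827 + 0.2401 + 0.004231 = 0.6270 K/W
Q = ΔT/ΣR = (-24.8 °C − 16.5 °C)/0.6270 = -65.87 W
From the inner boundary to the fibreglass batt/cork board interface, ΣR_partial = 0.3827 K/W.
T_interface = T_in − Q·ΣR_partial = -24.8 °C − (-65.87)(0.3827) = 0.41 °C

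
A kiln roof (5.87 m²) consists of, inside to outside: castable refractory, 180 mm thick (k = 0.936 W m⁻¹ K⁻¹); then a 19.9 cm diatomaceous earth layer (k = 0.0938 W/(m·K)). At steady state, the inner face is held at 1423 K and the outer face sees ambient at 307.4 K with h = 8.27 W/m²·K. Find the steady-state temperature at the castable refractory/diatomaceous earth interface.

Treat each layer as a resistance in series:
  R_castable refractory = L/(kA) = 0.180/(0.936·5.87) = 0.03276 K/W
  R_diatomaceous earth = L/(kA) = 0.199/(0.0938·5.87) = 0.3614 K/W
  R_conv,out = 1/(hA) = 1/(8.27·5.87) = 0.02060 K/W
ΣR = 0.03276 + 0.3614 + 0.02060 = 0.4148 K/W
Q = ΔT/ΣR = (1423 K − 307.4 K)/0.4148 = 2689 W
From the inner boundary to the castable refractory/diatomaceous earth interface, ΣR_partial = 0.03276 K/W.
T_interface = T_in − Q·ΣR_partial = 1423 K − (2689)(0.03276) = 1335 K

T = 1335 K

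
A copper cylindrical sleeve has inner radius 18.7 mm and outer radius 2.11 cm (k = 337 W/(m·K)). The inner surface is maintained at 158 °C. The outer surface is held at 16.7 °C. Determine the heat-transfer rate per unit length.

Q' = 2.48×10^6 W/m

Q' = 2πk·ΔT/ln(r₂/r₁) = 2π × 337 × 141.3 / ln(0.0211/0.0187) = 2.48×10^6 W/m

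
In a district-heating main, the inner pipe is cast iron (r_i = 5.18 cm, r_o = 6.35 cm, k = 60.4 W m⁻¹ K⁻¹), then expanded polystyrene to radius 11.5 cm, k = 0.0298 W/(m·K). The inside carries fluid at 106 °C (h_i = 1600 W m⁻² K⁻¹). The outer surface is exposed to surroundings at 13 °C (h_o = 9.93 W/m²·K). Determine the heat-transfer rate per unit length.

Resistance network (inner→outer):
  R'_conv,in = 1/(2πr h) = 1/(2π·0.0518·1600) = 0.001920 m·K/W
  R'_cast iron = ln(0.0635/0.0518)/(2πk) = 0.2036/(2π·60.4) = 5.366×10^-4 m·K/W
  R'_expanded polystyrene = ln(0.115/0.0635)/(2πk) = 0.5939/(2π·0.0298) = 3.172 m·K/W
  R'_conv,out = 1/(2πr h) = 1/(2π·0.115·9.93) = 0.1394 m·K/W
ΣR = 0.001920 + 5.366×10^-4 + 3.172 + 0.1394 = 3.314 m·K/W
Q' = ΔT/ΣR = (106 °C − 13 °C)/3.314 = 28.1 W/m

Q' = 28.1 W/m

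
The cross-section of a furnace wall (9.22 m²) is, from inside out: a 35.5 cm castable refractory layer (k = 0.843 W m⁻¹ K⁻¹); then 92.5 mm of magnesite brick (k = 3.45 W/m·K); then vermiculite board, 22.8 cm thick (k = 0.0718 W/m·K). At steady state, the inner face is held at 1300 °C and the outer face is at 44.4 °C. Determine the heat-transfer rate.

Series thermal resistances, inner to outer:
  R_castable refractory = L/(kA) = 0.355/(0.843·9.22) = 0.04567 K/W
  R_magnesite brick = L/(kA) = 0.0925/(3.45·9.22) = 0.002908 K/W
  R_vermiculite board = L/(kA) = 0.228/(0.0718·9.22) = 0.3444 K/W
ΣR = 0.04567 + 0.002908 + 0.3444 = 0.3930 K/W
Q = ΔT/ΣR = (1300 °C − 44.4 °C)/0.3930 = 3190 W

Q = 3.19 kW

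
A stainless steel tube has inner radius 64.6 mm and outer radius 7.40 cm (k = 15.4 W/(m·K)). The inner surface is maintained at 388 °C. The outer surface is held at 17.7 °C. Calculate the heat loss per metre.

Q' = 2πk·ΔT/ln(r₂/r₁) = 2π × 15.4 × 370.3 / ln(0.0740/0.0646) = 2.64×10^5 W/m

Q' = 2.64×10^5 W/m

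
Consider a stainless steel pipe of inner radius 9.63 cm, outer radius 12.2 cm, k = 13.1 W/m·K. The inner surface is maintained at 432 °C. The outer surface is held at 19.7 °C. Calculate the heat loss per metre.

Q' = 2πk·ΔT/ln(r₂/r₁) = 2π × 13.1 × 412.3 / ln(0.122/0.0963) = 1.43×10^5 W/m

Q' = 1.43×10^5 W/m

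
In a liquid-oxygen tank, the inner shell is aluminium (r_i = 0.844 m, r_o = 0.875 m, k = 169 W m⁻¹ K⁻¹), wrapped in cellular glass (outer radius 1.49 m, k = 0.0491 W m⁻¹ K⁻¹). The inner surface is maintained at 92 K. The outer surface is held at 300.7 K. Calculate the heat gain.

Series thermal resistances, inner to outer:
  R_aluminium = (1/0.844 − 1/0.875)/(4πk) = 0.04198/(4π·169) = 1.977×10^-5 K/W
  R_cellular glass = (1/0.875 − 1/1.49)/(4πk) = 0.4717/(4π·0.0491) = 0.7645 K/W
ΣR = 1.977×10^-5 + 0.7645 = 0.7645 K/W
Q = ΔT/ΣR = (92 K − 300.7 K)/0.7645 = -273 W
(Negative Q ⇒ heat flows inward; heat gain = 273 W.)

Q = 273 W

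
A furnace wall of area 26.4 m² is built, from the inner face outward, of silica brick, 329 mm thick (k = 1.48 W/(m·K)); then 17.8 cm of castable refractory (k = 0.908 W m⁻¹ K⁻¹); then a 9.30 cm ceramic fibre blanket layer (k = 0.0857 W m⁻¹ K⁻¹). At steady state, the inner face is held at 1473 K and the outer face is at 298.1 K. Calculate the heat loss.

Resistance network (inner→outer):
  R_silica brick = L/(kA) = 0.329/(1.48·26.4) = 0.008420 K/W
  R_castable refractory = L/(kA) = 0.178/(0.908·26.4) = 0.007426 K/W
  R_ceramic fibre blanket = L/(kA) = 0.0930/(0.0857·26.4) = 0.04111 K/W
ΣR = 0.008420 + 0.007426 + 0.04111 = 0.05696 K/W
Q = ΔT/ΣR = (1473 K − 298.1 K)/0.05696 = 20600 W

Q = 20.6 kW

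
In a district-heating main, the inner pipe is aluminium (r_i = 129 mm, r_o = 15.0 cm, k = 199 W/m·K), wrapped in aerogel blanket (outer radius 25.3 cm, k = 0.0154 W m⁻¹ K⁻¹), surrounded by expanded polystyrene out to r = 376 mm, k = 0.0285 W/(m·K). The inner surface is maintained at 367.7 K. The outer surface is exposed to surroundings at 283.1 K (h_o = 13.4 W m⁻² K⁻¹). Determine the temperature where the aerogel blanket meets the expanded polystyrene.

T = 307.9 K

Treat each layer as a resistance in series:
  R'_aluminium = ln(0.150/0.129)/(2πk) = 0.1508/(2π·199) = 1.206×10^-4 m·K/W
  R'_aerogel blanket = ln(0.253/0.150)/(2πk) = 0.5228/(2π·0.0154) = 5.403 m·K/W
  R'_expanded polystyrene = ln(0.376/0.253)/(2πk) = 0.3962/(2π·0.0285) = 2.213 m·K/W
  R'_conv,out = 1/(2πr h) = 1/(2π·0.376·13.4) = 0.03159 m·K/W
ΣR = 1.206×10^-4 + 5.403 + 2.213 + 0.03159 = 7.648 m·K/W
Q' = ΔT/ΣR = (367.7 K − 283.1 K)/7.648 = 11.06 W/m
From the inner boundary to the aerogel blanket/expanded polystyrene interface, ΣR_partial = 5.403 m·K/W.
T_interface = T_in − Q'·ΣR_partial = 367.7 K − (11.06)(5.403) = 307.9 K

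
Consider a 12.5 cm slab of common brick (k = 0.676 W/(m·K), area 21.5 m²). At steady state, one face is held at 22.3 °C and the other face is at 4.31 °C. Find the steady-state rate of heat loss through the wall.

Q = 2.09 kW

Q = kA·ΔT/L = 0.676 × 21.5 × |22.3 °C − 4.31 °C| / 0.125 = 2090 W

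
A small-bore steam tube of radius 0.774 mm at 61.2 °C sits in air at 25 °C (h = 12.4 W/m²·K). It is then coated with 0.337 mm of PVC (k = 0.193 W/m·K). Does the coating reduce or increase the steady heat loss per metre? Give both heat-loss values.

Critical radius for a cylinder: r_cr = k/h = 0.0156 m = 1.56 cm.
Outer radius after coating: r₂ = 7.74×10^-4 + 3.37×10^-4 = 0.001111 m.
Since r₁ < r_cr and r₂ ≤ r_cr, the coating moves toward the maximum at r_cr — heat loss rises.
Bare: R = 1/(2πr₁h) = 16.58 m·K/W; Q = 36.2/16.58 = 2.18 W/m.
Coated: R = R_cond + R_conv = 11.85 m·K/W; Q = 36.2/11.85 = 3.05 W/m.

increases: 2.18 → 3.05 W/m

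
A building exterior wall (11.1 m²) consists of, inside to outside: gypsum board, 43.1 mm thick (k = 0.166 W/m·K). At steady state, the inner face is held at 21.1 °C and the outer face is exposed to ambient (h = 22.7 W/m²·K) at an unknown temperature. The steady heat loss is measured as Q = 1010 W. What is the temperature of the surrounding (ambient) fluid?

T_out = -6.53 °C

Series resistances:
  R_gypsum board = L/(kA) = 0.0431/(0.166·11.1) = 0.02339 K/W
  R_conv,out = 1/(hA) = 1/(22.7·11.1) = 0.003969 K/W
ΣR = 0.02736 K/W
ΔT = Q·ΣR = 1010 × 0.02736 = 27.63 K
Heat flows outward, so T_out = T_in − ΔT = 21.1 − 27.63 = -6.53 °C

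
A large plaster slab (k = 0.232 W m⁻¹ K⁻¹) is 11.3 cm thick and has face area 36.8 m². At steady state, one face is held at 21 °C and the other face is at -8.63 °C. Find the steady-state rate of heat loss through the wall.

Q = 2.24 kW

Q = kA·ΔT/L = 0.232 × 36.8 × |21 °C − -8.63 °C| / 0.113 = 2240 W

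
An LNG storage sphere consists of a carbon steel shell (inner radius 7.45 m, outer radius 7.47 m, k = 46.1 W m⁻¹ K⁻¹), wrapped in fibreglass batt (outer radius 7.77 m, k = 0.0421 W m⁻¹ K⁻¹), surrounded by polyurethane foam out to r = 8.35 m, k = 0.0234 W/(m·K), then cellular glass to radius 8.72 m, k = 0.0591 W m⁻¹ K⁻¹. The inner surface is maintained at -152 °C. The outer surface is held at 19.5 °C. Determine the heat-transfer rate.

Treat each layer as a resistance in series:
  R_carbon steel = (1/7.45 − 1/7.47)/(4πk) = 3.594×10^-4/(4π·46.1) = 6.204×10^-7 K/W
  R_fibreglass batt = (1/7.47 − 1/7.77)/(4πk) = 0.005169/(4π·0.0421) = 0.009770 K/W
  R_polyurethane foam = (1/7.77 − 1/8.35)/(4πk) = 0.008940/(4π·0.0234) = 0.03040 K/W
  R_cellular glass = (1/8.35 − 1/8.72)/(4πk) = 0.005082/(4π·0.0591) = 0.006842 K/W
ΣR = 6.204×10^-7 + 0.009770 + 0.03040 + 0.006842 = 0.04701 K/W
Q = ΔT/ΣR = (-152 °C − 19.5 °C)/0.04701 = -3650 W
(Negative Q ⇒ heat flows inward; heat gain = 3650 W.)

Q = 3.65 kW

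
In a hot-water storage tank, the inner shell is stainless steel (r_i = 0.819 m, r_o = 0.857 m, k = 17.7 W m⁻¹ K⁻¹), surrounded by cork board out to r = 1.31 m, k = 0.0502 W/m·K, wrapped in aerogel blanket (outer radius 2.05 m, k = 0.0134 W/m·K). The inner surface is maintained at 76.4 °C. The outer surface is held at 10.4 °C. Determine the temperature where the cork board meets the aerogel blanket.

T = 57.8 °C

Treat each layer as a resistance in series:
  R_stainless steel = (1/0.819 − 1/0.857)/(4πk) = 0.05414/(4π·17.7) = 2.434×10^-4 K/W
  R_cork board = (1/0.857 − 1/1.31)/(4πk) = 0.4035/(4π·0.0502) = 0.6396 K/W
  R_aerogel blanket = (1/1.31 − 1/2.05)/(4πk) = 0.2756/(4π·0.0134) = 1.636 K/W
ΣR = 2.434×10^-4 + 0.6396 + 1.636 = 2.276 K/W
Q = ΔT/ΣR = (76.4 °C − 10.4 °C)/2.276 = 29.00 W
From the inner boundary to the cork board/aerogel blanket interface, ΣR_partial = 0.6398 K/W.
T_interface = T_in − Q·ΣR_partial = 76.4 °C − (29.00)(0.6398) = 57.8 °C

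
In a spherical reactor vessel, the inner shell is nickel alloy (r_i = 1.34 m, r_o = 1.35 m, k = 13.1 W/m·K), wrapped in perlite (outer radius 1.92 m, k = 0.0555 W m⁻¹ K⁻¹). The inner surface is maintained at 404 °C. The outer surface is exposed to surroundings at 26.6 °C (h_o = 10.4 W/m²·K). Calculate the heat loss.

Series thermal resistances, inner to outer:
  R_nickel alloy = (1/1.34 − 1/1.35)/(4πk) = 0.005528/(4π·13.1) = 3.358×10^-5 K/W
  R_perlite = (1/1.35 − 1/1.92)/(4πk) = 0.2199/(4π·0.0555) = 0.3153 K/W
  R_conv,out = 1/(4πr²h) = 1/(4π·1.92²·10.4) = 0.002076 K/W
ΣR = 3.358×10^-5 + 0.3153 + 0.002076 = 0.3174 K/W
Q = ΔT/ΣR = (404 °C − 26.6 °C)/0.3174 = 1190 W

Q = 1190 W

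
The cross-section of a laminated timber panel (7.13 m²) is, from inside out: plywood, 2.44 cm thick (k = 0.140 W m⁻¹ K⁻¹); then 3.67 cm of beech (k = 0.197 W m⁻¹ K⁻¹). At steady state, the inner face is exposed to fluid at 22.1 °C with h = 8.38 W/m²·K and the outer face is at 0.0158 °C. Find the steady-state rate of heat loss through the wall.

Q = 328 W

Series thermal resistances, inner to outer:
  R_conv,in = 1/(hA) = 1/(8.38·7.13) = 0.01674 K/W
  R_plywood = L/(kA) = 0.0244/(0.140·7.13) = 0.02444 K/W
  R_beech = L/(kA) = 0.0367/(0.197·7.13) = 0.02613 K/W
ΣR = 0.01674 + 0.02444 + 0.02613 = 0.06731 K/W
Q = ΔT/ΣR = (22.1 °C − 0.0158 °C)/0.06731 = 328 W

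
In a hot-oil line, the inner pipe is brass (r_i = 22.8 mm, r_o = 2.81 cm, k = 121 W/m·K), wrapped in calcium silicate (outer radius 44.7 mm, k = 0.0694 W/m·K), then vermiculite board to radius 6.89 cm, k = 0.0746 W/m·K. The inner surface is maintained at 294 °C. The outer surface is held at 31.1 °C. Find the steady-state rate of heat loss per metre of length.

Resistance network (inner→outer):
  R'_brass = ln(0.0281/0.0228)/(2πk) = 0.2090/(2π·121) = 2.749×10^-4 m·K/W
  R'_calcium silicate = ln(0.0447/0.0281)/(2πk) = 0.4642/(2π·0.0694) = 1.065 m·K/W
  R'_vermiculite board = ln(0.0689/0.0447)/(2πk) = 0.4327/(2π·0.0746) = 0.9231 m·K/W
ΣR = 2.749×10^-4 + 1.065 + 0.9231 = 1.988 m·K/W
Q' = ΔT/ΣR = (294 °C − 31.1 °C)/1.988 = 132 W/m

Q' = 132 W/m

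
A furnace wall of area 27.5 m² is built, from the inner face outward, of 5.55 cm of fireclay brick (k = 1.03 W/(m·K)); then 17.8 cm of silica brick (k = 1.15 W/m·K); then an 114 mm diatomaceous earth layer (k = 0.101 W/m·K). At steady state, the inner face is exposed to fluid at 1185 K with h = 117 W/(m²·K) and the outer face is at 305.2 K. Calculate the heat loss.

Q = 18.0 kW

Series thermal resistances, inner to outer:
  R_conv,in = 1/(hA) = 1/(117·27.5) = 3.108×10^-4 K/W
  R_fireclay brick = L/(kA) = 0.0555/(1.03·27.5) = 0.001959 K/W
  R_silica brick = L/(kA) = 0.178/(1.15·27.5) = 0.005628 K/W
  R_diatomaceous earth = L/(kA) = 0.114/(0.101·27.5) = 0.04104 K/W
ΣR = 3.108×10^-4 + 0.001959 + 0.005628 + 0.04104 = 0.04894 K/W
Q = ΔT/ΣR = (1185 K − 305.2 K)/0.04894 = 18000 W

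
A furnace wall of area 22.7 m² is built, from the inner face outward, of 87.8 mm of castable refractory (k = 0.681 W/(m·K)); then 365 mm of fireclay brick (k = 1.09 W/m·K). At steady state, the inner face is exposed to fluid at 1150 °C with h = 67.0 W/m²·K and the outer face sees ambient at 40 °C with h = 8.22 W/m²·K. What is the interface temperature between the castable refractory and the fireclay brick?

Resistance network (inner→outer):
  R_conv,in = 1/(hA) = 1/(67.0·22.7) = 6.575×10^-4 K/W
  R_castable refractory = L/(kA) = 0.0878/(0.681·22.7) = 0.005680 K/W
  R_fireclay brick = L/(kA) = 0.365/(1.09·22.7) = 0.01475 K/W
  R_conv,out = 1/(hA) = 1/(8.22·22.7) = 0.005359 K/W
ΣR = 6.575×10^-4 + 0.005680 + 0.01475 + 0.005359 = 0.02645 K/W
Q = ΔT/ΣR = (1150 °C − 40 °C)/0.02645 = 41970 W
From the inner boundary to the castable refractory/fireclay brick interface, ΣR_partial = 0.006338 K/W.
T_interface = T_in − Q·ΣR_partial = 1150 °C − (41970)(0.006338) = 884 °C

T = 884 °C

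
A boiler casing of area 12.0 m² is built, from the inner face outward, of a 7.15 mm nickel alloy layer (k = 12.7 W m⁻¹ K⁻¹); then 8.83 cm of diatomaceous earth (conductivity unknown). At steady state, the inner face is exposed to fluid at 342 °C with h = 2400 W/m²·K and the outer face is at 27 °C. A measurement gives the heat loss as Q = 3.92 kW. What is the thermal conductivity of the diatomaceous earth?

k = 0.0917 W/m·K

ΣR = ΔT/Q = |342 − 27|/3920 = 0.08036 K/W
Known resistances:
  R_conv,in = 1/(hA) = 1/(2400·12.0) = 3.472×10^-5 K/W
  R_nickel alloy = L/(kA) = 0.00715/(12.7·12.0) = 4.692×10^-5 K/W
R_diatomaceous earth = ΣR − ΣR_known = 0.08036 − 8.164×10^-5 = 0.08028 K/W
L/(kA) = 0.08028 ⇒ k = 0.0883/(0.08028·12.0) = 0.0917 W/m·K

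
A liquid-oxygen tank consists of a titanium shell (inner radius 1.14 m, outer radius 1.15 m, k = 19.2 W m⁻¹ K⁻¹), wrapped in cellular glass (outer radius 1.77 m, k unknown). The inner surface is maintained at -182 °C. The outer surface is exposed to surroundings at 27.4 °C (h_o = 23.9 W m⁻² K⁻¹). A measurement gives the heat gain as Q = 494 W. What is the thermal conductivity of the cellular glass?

k = 0.0573 W/m·K

ΣR = ΔT/Q = |-182 − 27.4|/494 = 0.4239 K/W
Known resistances:
  R_titanium = (1/1.14 − 1/1.15)/(4πk) = 0.007628/(4π·19.2) = 3.161×10^-5 K/W
  R_conv,out = 1/(4πr²h) = 1/(4π·1.77²·23.9) = 0.001063 K/W
R_cellular glass = ΣR − ΣR_known = 0.4239 − 0.001095 = 0.4228 K/W
(1/r₁−1/r₂)/(4πk) = 0.4228 ⇒ k = 0.3046/(4π·0.4228) = 0.0573 W/m·K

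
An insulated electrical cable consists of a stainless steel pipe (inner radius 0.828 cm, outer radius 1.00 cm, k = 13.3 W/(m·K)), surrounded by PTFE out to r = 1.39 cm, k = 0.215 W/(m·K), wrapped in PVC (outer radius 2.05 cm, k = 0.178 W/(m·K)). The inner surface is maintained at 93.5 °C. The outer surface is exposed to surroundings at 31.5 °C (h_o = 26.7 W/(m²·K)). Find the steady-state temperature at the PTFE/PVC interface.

Series thermal resistances, inner to outer:
  R'_stainless steel = ln(0.0100/0.00828)/(2πk) = 0.1887/(2π·13.3) = 0.002259 m·K/W
  R'_PTFE = ln(0.0139/0.0100)/(2πk) = 0.3293/(2π·0.215) = 0.2438 m·K/W
  R'_PVC = ln(0.0205/0.0139)/(2πk) = 0.3885/(2π·0.178) = 0.3474 m·K/W
  R'_conv,out = 1/(2πr h) = 1/(2π·0.0205·26.7) = 0.2908 m·K/W
ΣR = 0.002259 + 0.2438 + 0.3474 + 0.2908 = 0.8843 m·K/W
Q' = ΔT/ΣR = (93.5 °C − 31.5 °C)/0.8843 = 70.11 W/m
From the inner boundary to the PTFE/PVC interface, ΣR_partial = 0.2461 m·K/W.
T_interface = T_in − Q'·ΣR_partial = 93.5 °C − (70.11)(0.2461) = 76.2 °C

T = 76.2 °C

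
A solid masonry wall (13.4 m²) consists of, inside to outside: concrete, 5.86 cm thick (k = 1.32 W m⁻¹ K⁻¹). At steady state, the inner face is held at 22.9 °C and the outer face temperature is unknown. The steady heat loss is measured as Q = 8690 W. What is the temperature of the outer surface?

Sum the resistances:
  R_concrete = L/(kA) = 0.0586/(1.32·13.4) = 0.003313 K/W
ΣR = 0.003313 K/W
ΔT = Q·ΣR = 8690 × 0.003313 = 28.79 K
Heat flows outward, so T_out = T_in − ΔT = 22.9 − 28.79 = -5.89 °C

T_out = -5.89 °C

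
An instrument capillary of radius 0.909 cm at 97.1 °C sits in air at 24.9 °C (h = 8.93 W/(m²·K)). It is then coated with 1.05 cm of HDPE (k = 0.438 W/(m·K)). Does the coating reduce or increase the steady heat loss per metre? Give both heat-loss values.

increases: 36.8 → 60.7 W/m

Critical radius for a cylinder: r_cr = k/h = 0.0490 m = 4.90 cm.
Outer radius after coating: r₂ = 0.00909 + 0.0105 = 0.01959 m.
Since r₁ < r_cr and r₂ ≤ r_cr, the coating moves toward the maximum at r_cr — heat loss rises.
Bare: R = 1/(2πr₁h) = 1.961 m·K/W; Q = 72.2/1.961 = 36.8 W/m.
Coated: R = R_cond + R_conv = 1.189 m·K/W; Q = 72.2/1.189 = 60.7 W/m.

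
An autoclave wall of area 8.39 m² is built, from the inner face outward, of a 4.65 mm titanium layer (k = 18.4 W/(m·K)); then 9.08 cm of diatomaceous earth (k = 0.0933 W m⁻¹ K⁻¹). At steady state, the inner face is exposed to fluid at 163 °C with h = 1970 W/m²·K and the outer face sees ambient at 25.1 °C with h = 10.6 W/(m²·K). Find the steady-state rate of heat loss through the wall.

Series thermal resistances, inner to outer:
  R_conv,in = 1/(hA) = 1/(1970·8.39) = 6.050×10^-5 K/W
  R_titanium = L/(kA) = 0.00465/(18.4·8.39) = 3.012×10^-5 K/W
  R_diatomaceous earth = L/(kA) = 0.0908/(0.0933·8.39) = 0.1160 K/W
  R_conv,out = 1/(hA) = 1/(10.6·8.39) = 0.01124 K/W
ΣR = 6.050×10^-5 + 3.012×10^-5 + 0.1160 + 0.01124 = 0.1273 K/W
Q = ΔT/ΣR = (163 °C − 25.1 °C)/0.1273 = 1080 W

Q = 1080 W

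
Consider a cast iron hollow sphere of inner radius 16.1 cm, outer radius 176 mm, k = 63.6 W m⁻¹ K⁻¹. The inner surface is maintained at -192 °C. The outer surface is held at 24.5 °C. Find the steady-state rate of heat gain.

Q = 327 kW

Q = 4πk·ΔT/(1/r₁ − 1/r₂) = 4π × 63.6 × 216.5 / (1/0.161 − 1/0.176) = 3.27×10^5 W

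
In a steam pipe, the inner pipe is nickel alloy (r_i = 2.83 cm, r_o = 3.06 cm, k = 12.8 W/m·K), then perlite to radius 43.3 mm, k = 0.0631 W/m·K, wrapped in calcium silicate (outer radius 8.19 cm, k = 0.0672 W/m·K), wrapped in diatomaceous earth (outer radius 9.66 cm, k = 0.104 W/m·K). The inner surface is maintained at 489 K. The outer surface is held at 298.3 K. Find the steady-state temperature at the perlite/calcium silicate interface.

Resistance network (inner→outer):
  R'_nickel alloy = ln(0.0306/0.0283)/(2πk) = 0.07814/(2π·12.8) = 9.716×10^-4 m·K/W
  R'_perlite = ln(0.0433/0.0306)/(2πk) = 0.3472/(2π·0.0631) = 0.8756 m·K/W
  R'_calcium silicate = ln(0.0819/0.0433)/(2πk) = 0.6373/(2π·0.0672) = 1.509 m·K/W
  R'_diatomaceous earth = ln(0.0966/0.0819)/(2πk) = 0.1651/(2π·0.104) = 0.2526 m·K/W
ΣR = 9.716×10^-4 + 0.8756 + 1.509 + 0.2526 = 2.638 m·K/W
Q' = ΔT/ΣR = (489 K − 298.3 K)/2.638 = 72.29 W/m
From the inner boundary to the perlite/calcium silicate interface, ΣR_partial = 0.8766 m·K/W.
T_interface = T_in − Q'·ΣR_partial = 489 K − (72.29)(0.8766) = 426 K

T = 426 K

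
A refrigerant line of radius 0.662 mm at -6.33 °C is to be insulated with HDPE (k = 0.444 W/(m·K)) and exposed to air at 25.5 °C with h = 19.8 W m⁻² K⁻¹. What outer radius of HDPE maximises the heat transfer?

r_cr = 2.24 cm

For a cylinder, r_cr = k_ins/h = 0.444/19.8 = 0.0224 m = 2.24 cm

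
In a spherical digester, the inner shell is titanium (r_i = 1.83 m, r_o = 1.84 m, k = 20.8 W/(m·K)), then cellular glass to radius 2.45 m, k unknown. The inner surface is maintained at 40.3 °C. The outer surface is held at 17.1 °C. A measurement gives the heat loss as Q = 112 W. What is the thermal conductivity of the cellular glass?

k = 0.0520 W/m·K

ΣR = ΔT/Q = |40.3 − 17.1|/112 = 0.2071 K/W
Known resistances:
  R_titanium = (1/1.83 − 1/1.84)/(4πk) = 0.002970/(4π·20.8) = 1.136×10^-5 K/W
R_cellular glass = ΣR − ΣR_known = 0.2071 − 1.136×10^-5 = 0.2071 K/W
(1/r₁−1/r₂)/(4πk) = 0.2071 ⇒ k = 0.1353/(4π·0.2071) = 0.0520 W/m·K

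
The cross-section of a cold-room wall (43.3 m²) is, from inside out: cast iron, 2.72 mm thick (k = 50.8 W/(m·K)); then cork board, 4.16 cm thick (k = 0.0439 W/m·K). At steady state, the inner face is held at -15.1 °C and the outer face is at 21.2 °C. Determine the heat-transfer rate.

Treat each layer as a resistance in series:
  R_cast iron = L/(kA) = 0.00272/(50.8·43.3) = 1.237×10^-6 K/W
  R_cork board = L/(kA) = 0.0416/(0.0439·43.3) = 0.02188 K/W
ΣR = 1.237×10^-6 + 0.02188 = 0.02188 K/W
Q = ΔT/ΣR = (-15.1 °C − 21.2 °C)/0.02188 = -1660 W
(Negative Q ⇒ heat flows inward; heat gain = 1660 W.)

Q = 1660 W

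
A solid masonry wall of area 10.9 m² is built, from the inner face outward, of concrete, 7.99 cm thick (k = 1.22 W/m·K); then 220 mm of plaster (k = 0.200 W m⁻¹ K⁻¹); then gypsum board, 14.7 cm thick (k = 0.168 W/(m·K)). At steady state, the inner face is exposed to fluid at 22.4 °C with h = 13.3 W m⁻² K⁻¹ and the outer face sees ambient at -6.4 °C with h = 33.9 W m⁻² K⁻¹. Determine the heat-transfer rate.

Resistance network (inner→outer):
  R_conv,in = 1/(hA) = 1/(13.3·10.9) = 0.006898 K/W
  R_concrete = L/(kA) = 0.0799/(1.22·10.9) = 0.006008 K/W
  R_plaster = L/(kA) = 0.220/(0.200·10.9) = 0.1009 K/W
  R_gypsum board = L/(kA) = 0.147/(0.168·10.9) = 0.08028 K/W
  R_conv,out = 1/(hA) = 1/(33.9·10.9) = 0.002706 K/W
ΣR = 0.006898 + 0.006008 + 0.1009 + 0.08028 + 0.002706 = 0.1968 K/W
Q = ΔT/ΣR = (22.4 °C − -6.4 °C)/0.1968 = 146 W

Q = 146 W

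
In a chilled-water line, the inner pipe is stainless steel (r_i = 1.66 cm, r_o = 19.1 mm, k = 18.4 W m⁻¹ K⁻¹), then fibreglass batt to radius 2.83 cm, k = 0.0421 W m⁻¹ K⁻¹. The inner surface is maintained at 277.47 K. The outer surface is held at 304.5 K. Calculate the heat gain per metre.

Treat each layer as a resistance in series:
  R'_stainless steel = ln(0.0191/0.0166)/(2πk) = 0.1403/(2π·18.4) = 0.001213 m·K/W
  R'_fibreglass batt = ln(0.0283/0.0191)/(2πk) = 0.3932/(2π·0.0421) = 1.486 m·K/W
ΣR = 0.001213 + 1.486 = 1.487 m·K/W
Q' = ΔT/ΣR = (277.47 K − 304.5 K)/1.487 = -18.2 W/m
(Negative Q' ⇒ heat flows inward; heat gain = 18.2 W/m.)

Q' = 18.2 W/m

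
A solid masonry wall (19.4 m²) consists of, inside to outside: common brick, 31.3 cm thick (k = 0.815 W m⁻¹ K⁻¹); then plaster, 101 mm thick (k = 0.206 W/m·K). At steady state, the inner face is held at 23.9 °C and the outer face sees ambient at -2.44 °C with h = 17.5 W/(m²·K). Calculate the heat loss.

Q = 549 W

Treat each layer as a resistance in series:
  R_common brick = L/(kA) = 0.313/(0.815·19.4) = 0.01980 K/W
  R_plaster = L/(kA) = 0.101/(0.206·19.4) = 0.02527 K/W
  R_conv,out = 1/(hA) = 1/(17.5·19.4) = 0.002946 K/W
ΣR = 0.01980 + 0.02527 + 0.002946 = 0.04802 K/W
Q = ΔT/ΣR = (23.9 °C − -2.44 °C)/0.04802 = 549 W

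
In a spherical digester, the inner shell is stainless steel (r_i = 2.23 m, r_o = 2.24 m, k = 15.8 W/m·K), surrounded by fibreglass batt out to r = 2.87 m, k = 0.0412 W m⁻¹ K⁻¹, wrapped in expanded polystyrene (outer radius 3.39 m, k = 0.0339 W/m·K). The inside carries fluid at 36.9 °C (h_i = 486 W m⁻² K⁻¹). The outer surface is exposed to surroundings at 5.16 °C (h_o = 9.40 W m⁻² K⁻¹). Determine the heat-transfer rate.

Q = 101 W

Series thermal resistances, inner to outer:
  R_conv,in = 1/(4πr²h) = 1/(4π·2.23²·486) = 3.293×10^-5 K/W
  R_stainless steel = (1/2.23 − 1/2.24)/(4πk) = 0.002002/(4π·15.8) = 1.008×10^-5 K/W
  R_fibreglass batt = (1/2.24 − 1/2.87)/(4πk) = 0.09800/(4π·0.0412) = 0.1893 K/W
  R_expanded polystyrene = (1/2.87 − 1/3.39)/(4πk) = 0.05345/(4π·0.0339) = 0.1255 K/W
  R_conv,out = 1/(4πr²h) = 1/(4π·3.39²·9.40) = 7.367×10^-4 K/W
ΣR = 3.293×10^-5 + 1.008×10^-5 + 0.1893 + 0.1255 + 7.367×10^-4 = 0.3156 K/W
Q = ΔT/ΣR = (36.9 °C − 5.16 °C)/0.3156 = 101 W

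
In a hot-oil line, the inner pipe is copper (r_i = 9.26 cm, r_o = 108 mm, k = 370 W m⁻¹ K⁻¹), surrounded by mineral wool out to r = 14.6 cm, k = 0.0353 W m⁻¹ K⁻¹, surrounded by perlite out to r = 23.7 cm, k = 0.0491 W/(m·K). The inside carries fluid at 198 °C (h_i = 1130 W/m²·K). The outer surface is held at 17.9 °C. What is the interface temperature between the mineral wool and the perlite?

Series thermal resistances, inner to outer:
  R'_conv,in = 1/(2πr h) = 1/(2π·0.0926·1130) = 0.001521 m·K/W
  R'_copper = ln(0.108/0.0926)/(2πk) = 0.1538/(2π·370) = 6.617×10^-5 m·K/W
  R'_mineral wool = ln(0.146/0.108)/(2πk) = 0.3015/(2π·0.0353) = 1.359 m·K/W
  R'_perlite = ln(0.237/0.146)/(2πk) = 0.4845/(2π·0.0491) = 1.570 m·K/W
ΣR = 0.001521 + 6.617×10^-5 + 1.359 + 1.570 = 2.931 m·K/W
Q' = ΔT/ΣR = (198 °C − 17.9 °C)/2.931 = 61.45 W/m
From the inner boundary to the mineral wool/perlite interface, ΣR_partial = 1.361 m·K/W.
T_interface = T_in − Q'·ΣR_partial = 198 °C − (61.45)(1.361) = 114 °C

T = 114 °C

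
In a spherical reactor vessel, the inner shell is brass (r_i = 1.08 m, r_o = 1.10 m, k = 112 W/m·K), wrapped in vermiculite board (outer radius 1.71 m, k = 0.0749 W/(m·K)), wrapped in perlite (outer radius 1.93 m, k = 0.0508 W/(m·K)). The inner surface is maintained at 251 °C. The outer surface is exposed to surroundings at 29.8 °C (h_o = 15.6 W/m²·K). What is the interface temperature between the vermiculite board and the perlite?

Resistance network (inner→outer):
  R_brass = (1/1.08 − 1/1.10)/(4πk) = 0.01684/(4π·112) = 1.196×10^-5 K/W
  R_vermiculite board = (1/1.10 − 1/1.71)/(4πk) = 0.3243/(4π·0.0749) = 0.3445 K/W
  R_perlite = (1/1.71 − 1/1.93)/(4πk) = 0.06666/(4π·0.0508) = 0.1044 K/W
  R_conv,out = 1/(4πr²h) = 1/(4π·1.93²·15.6) = 0.001369 K/W
ΣR = 1.196×10^-5 + 0.3445 + 0.1044 + 0.001369 = 0.4503 K/W
Q = ΔT/ΣR = (251 °C − 29.8 °C)/0.4503 = 491.2 W
From the inner boundary to the vermiculite board/perlite interface, ΣR_partial = 0.3445 K/W.
T_interface = T_in − Q·ΣR_partial = 251 °C − (491.2)(0.3445) = 81.8 °C

T = 81.8 °C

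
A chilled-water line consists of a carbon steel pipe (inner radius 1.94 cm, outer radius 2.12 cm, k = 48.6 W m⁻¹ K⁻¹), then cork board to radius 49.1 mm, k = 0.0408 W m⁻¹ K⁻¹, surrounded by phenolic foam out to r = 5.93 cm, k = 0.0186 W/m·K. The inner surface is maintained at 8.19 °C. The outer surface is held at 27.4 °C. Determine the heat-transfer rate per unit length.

Resistance network (inner→outer):
  R'_carbon steel = ln(0.0212/0.0194)/(2πk) = 0.08873/(2π·48.6) = 2.906×10^-4 m·K/W
  R'_cork board = ln(0.0491/0.0212)/(2πk) = 0.8399/(2π·0.0408) = 3.276 m·K/W
  R'_phenolic foam = ln(0.0593/0.0491)/(2πk) = 0.1888/(2π·0.0186) = 1.615 m·K/W
ΣR = 2.906×10^-4 + 3.276 + 1.615 = 4.891 m·K/W
Q' = ΔT/ΣR = (8.19 °C − 27.4 °C)/4.891 = -3.93 W/m
(Negative Q' ⇒ heat flows inward; heat gain = 3.93 W/m.)

Q' = 3.93 W/m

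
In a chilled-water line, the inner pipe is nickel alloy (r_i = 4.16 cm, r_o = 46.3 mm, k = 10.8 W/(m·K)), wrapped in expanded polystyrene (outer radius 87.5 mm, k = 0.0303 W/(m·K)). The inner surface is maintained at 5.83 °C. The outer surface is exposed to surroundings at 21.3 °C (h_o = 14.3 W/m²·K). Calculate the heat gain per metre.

Resistance network (inner→outer):
  R'_nickel alloy = ln(0.0463/0.0416)/(2πk) = 0.1070/(2π·10.8) = 0.001577 m·K/W
  R'_expanded polystyrene = ln(0.0875/0.0463)/(2πk) = 0.6365/(2π·0.0303) = 3.343 m·K/W
  R'_conv,out = 1/(2πr h) = 1/(2π·0.0875·14.3) = 0.1272 m·K/W
ΣR = 0.001577 + 3.343 + 0.1272 = 3.472 m·K/W
Q' = ΔT/ΣR = (5.83 °C − 21.3 °C)/3.472 = -4.46 W/m
(Negative Q' ⇒ heat flows inward; heat gain = 4.46 W/m.)

Q' = 4.46 W/m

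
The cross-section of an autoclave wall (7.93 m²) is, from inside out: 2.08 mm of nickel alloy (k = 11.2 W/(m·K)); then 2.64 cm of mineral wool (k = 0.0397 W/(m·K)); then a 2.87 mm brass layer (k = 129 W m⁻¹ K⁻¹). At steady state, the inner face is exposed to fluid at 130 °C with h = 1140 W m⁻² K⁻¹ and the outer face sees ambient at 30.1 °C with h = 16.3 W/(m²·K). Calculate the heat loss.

Q = 1090 W

Series thermal resistances, inner to outer:
  R_conv,in = 1/(hA) = 1/(1140·7.93) = 1.106×10^-4 K/W
  R_nickel alloy = L/(kA) = 0.00208/(11.2·7.93) = 2.342×10^-5 K/W
  R_mineral wool = L/(kA) = 0.0264/(0.0397·7.93) = 0.08386 K/W
  R_brass = L/(kA) = 0.00287/(129·7.93) = 2.806×10^-6 K/W
  R_conv,out = 1/(hA) = 1/(16.3·7.93) = 0.007736 K/W
ΣR = 1.106×10^-4 + 2.342×10^-5 + 0.08386 + 2.806×10^-6 + 0.007736 = 0.09173 K/W
Q = ΔT/ΣR = (130 °C − 30.1 °C)/0.09173 = 1090 W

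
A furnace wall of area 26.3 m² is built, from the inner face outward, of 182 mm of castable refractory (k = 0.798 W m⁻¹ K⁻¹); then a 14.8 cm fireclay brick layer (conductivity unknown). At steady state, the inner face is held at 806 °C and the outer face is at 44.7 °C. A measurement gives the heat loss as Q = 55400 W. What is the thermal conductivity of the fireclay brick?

ΣR = ΔT/Q = |806 − 44.7|/55400 = 0.01374 K/W
Known resistances:
  R_castable refractory = L/(kA) = 0.182/(0.798·26.3) = 0.008672 K/W
R_fireclay brick = ΣR − ΣR_known = 0.01374 − 0.008672 = 0.005068 K/W
L/(kA) = 0.005068 ⇒ k = 0.148/(0.005068·26.3) = 1.11 W/m·K

k = 1.11 W/m·K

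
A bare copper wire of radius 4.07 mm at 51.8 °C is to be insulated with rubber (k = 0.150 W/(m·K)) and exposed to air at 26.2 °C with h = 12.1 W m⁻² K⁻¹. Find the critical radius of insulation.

For a cylinder, r_cr = k_ins/h = 0.150/12.1 = 0.0124 m = 1.24 cm

r_cr = 1.24 cm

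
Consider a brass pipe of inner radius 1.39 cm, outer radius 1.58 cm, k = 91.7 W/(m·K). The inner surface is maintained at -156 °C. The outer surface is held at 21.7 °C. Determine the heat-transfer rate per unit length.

Q' = 7.99×10^5 W/m

Q' = 2πk·ΔT/ln(r₂/r₁) = 2π × 91.7 × 177.7 / ln(0.0158/0.0139) = 7.99×10^5 W/m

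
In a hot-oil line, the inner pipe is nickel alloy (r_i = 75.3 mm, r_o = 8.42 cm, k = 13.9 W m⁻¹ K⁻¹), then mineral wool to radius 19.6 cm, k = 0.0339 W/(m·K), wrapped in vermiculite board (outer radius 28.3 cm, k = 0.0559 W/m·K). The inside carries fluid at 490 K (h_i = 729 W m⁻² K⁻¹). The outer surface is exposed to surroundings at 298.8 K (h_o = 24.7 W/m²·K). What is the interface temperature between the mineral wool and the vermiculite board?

T = 339.3 K

Treat each layer as a resistance in series:
  R'_conv,in = 1/(2πr h) = 1/(2π·0.0753·729) = 0.002899 m·K/W
  R'_nickel alloy = ln(0.0842/0.0753)/(2πk) = 0.1117/(2π·13.9) = 0.001279 m·K/W
  R'_mineral wool = ln(0.196/0.0842)/(2πk) = 0.8449/(2π·0.0339) = 3.967 m·K/W
  R'_vermiculite board = ln(0.283/0.196)/(2πk) = 0.3673/(2π·0.0559) = 1.046 m·K/W
  R'_conv,out = 1/(2πr h) = 1/(2π·0.283·24.7) = 0.02277 m·K/W
ΣR = 0.002899 + 0.001279 + 3.967 + 1.046 + 0.02277 = 5.040 m·K/W
Q' = ΔT/ΣR = (490 K − 298.8 K)/5.040 = 37.94 W/m
From the inner boundary to the mineral wool/vermiculite board interface, ΣR_partial = 3.971 m·K/W.
T_interface = T_in − Q'·ΣR_partial = 490 K − (37.94)(3.971) = 339.3 K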